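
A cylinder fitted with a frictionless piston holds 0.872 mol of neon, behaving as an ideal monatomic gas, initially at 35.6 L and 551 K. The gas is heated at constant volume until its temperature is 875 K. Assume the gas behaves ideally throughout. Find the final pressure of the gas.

178 kPa

P₁ = nRT₁/V₁ = 0.872×8.314×551/35.6 = 112 kPa.
Isochoric: V stays 35.6 L; P/T = const ⇒ T₂ = 875 K, P₂ = 178 kPa.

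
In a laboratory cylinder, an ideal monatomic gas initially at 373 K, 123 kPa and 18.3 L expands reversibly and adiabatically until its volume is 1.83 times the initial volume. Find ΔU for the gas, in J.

-1120 J

n = P₁V₁/(RT₁) = 123×18.3/(8.314×373) = 0.726 mol.
Adiabatic: TV^(γ−1) = const ⇒ T₂ = 373×(0.546)^0.667 = 249 K; PV^γ = const ⇒ P₂ = 44.9 kPa.
For an ideal gas ΔU = nCvΔT with Cv = (3/2)R = 12.5 J/(mol·K).
ΔU = 0.726×12.5×(249−373) = -1120 J.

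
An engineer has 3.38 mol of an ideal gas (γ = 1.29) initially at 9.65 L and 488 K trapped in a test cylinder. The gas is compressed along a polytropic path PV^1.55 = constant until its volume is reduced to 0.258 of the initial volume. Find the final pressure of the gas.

11600 kPa

P₁ = nRT₁/V₁ = 3.38×8.314×488/9.65 = 1420 kPa.
Polytropic n=1.55: T₂ = T₁(V₁/V₂)^(n−1) = 488×(3.88)^0.55 = 1030 K; P₂ = P₁(V₁/V₂)^n = 11600 kPa.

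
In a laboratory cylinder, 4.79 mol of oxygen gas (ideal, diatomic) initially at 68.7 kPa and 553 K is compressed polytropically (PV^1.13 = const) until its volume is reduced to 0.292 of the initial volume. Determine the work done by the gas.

V₁ = nRT₁/P₁ = 4.79×8.314×553/68.7 = 321 L.
Polytropic n=1.13: T₂ = T₁(V₁/V₂)^(n−1) = 553×(3.42)^0.13 = 649 K; P₂ = P₁(V₁/V₂)^n = 276 kPa.
W = (P₁V₁−P₂V₂)/(n−1) = (68.7×321−276×93.6)/0.13 = -29400 J.

-29400 J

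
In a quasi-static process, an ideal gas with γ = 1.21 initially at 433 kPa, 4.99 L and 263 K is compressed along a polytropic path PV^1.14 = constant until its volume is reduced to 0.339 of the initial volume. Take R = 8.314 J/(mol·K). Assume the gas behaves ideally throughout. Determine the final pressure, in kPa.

1490 kPa

Polytropic n=1.14: T₂ = T₁(V₁/V₂)^(n−1) = 263×(2.95)^0.14 = 306 K; P₂ = P₁(V₁/V₂)^n = 1490 kPa.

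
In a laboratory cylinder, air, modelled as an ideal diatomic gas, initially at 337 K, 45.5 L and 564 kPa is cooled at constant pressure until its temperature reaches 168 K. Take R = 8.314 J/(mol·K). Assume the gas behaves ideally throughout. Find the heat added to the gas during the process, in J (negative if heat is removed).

-45000 J

n = P₁V₁/(RT₁) = 564×45.5/(8.314×337) = 9.16 mol.
Isobaric: P stays 564 kPa; V/T = const ⇒ T₂ = 168 K, V₂ = 22.7 L.
W = PΔV = 564×(22.7−45.5) kPa·L = -12900 J.
ΔU = nCvΔT = 9.16×20.8×(168−337) = -32200 J.
Q = ΔU + W = nCpΔT = -45000 J.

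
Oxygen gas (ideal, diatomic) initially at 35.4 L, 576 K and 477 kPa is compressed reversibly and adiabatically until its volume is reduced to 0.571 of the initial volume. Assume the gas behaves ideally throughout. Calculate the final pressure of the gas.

1050 kPa

Adiabatic: TV^(γ−1) = const ⇒ T₂ = 576×(1.75)^0.400 = 721 K; PV^γ = const ⇒ P₂ = 1050 kPa.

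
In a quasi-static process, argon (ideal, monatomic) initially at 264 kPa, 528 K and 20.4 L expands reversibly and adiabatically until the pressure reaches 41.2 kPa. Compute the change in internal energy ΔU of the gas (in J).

-4240 J

n = P₁V₁/(RT₁) = 264×20.4/(8.314×528) = 1.23 mol.
Adiabatic: T₂/T₁ = (P₂/P₁)^((γ−1)/γ) ⇒ T₂ = 528×(0.156)^0.400 = 251 K; V₂ = 62.2 L.
For an ideal gas ΔU = nCvΔT with Cv = (3/2)R = 12.5 J/(mol·K).
ΔU = 1.23×12.5×(251−528) = -4240 J.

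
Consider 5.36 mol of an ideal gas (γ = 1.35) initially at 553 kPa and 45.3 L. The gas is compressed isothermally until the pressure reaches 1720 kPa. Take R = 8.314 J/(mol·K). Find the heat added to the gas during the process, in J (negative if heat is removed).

-28400 J

T₁ = P₁V₁/(nR) = 553×45.3/(5.36×8.314) = 562 K.
Isothermal: T stays 562 K; PV = const ⇒ V₂ = 14.6 L, P₂ = 1720 kPa.
ΔU = 0 (ideal gas, T constant).
W = nRT ln(V₂/V₁) = 5.36×8.314×562×ln(0.322) = -28400 J.
Q = ΔU + W = -28400 J.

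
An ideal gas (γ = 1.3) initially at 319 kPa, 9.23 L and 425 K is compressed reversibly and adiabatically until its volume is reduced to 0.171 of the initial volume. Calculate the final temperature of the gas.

Adiabatic: TV^(γ−1) = const ⇒ T₂ = 425×(5.85)^0.300 = 722 K; PV^γ = const ⇒ P₂ = 3170 kPa.

722 K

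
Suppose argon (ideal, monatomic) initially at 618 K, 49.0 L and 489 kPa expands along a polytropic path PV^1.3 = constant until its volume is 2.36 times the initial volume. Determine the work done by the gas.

18100 J

n = P₁V₁/(RT₁) = 489×49.0/(8.314×618) = 4.66 mol.
Polytropic n=1.3: T₂ = T₁(V₁/V₂)^(n−1) = 618×(0.424)^0.30 = 478 K; P₂ = P₁(V₁/V₂)^n = 160 kPa.
W = (P₁V₁−P₂V₂)/(n−1) = (489×49.0−160×116)/0.30 = 18100 J.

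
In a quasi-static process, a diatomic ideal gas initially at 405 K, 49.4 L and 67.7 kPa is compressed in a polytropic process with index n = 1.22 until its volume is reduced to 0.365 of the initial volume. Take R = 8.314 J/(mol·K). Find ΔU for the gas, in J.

2080 J

n = P₁V₁/(RT₁) = 67.7×49.4/(8.314×405) = 0.993 mol.
Polytropic n=1.22: T₂ = T₁(V₁/V₂)^(n−1) = 405×(2.74)^0.22 = 506 K; P₂ = P₁(V₁/V₂)^n = 232 kPa.
For an ideal gas ΔU = nCvΔT with Cv = (5/2)R = 20.8 J/(mol·K).
ΔU = 0.993×20.8×(506−405) = 2080 J.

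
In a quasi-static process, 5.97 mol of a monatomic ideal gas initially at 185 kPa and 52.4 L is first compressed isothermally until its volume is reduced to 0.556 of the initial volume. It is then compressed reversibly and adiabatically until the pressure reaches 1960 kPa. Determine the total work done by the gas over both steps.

T₁ = P₁V₁/(nR) = 185×52.4/(5.97×8.314) = 195 K.
Step 1 — Isothermal: T stays 195 K; PV = const ⇒ V₂ = 29.1 L, P₂ = 333 kPa.
ΔU = 0 (ideal gas, T constant).
W = nRT ln(V₂/V₁) = 5.97×8.314×195×ln(0.556) = -5690 J.
Q = ΔU + W = -5690 J.
State after step 1: P = 333 kPa, V = 29.1 L, T = 195 K.
Step 2 — Adiabatic: T₂/T₁ = (P₂/P₁)^((γ−1)/γ) ⇒ T₂ = 195×(5.89)^0.400 = 397 K; V₂ = 10.1 L.
ΔU = nCvΔT = 5.97×12.5×(397−195) = 15000 J.
Q = 0 for an adiabatic process, so W = −ΔU = -15000 J.
Net over both steps: W = -20700 J, Q = -5690 J, ΔU = 15000 J.

-20700 J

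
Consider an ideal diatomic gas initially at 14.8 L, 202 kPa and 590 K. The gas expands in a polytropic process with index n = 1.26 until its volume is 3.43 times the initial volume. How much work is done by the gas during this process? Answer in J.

n = P₁V₁/(RT₁) = 202×14.8/(8.314×590) = 0.609 mol.
Polytropic n=1.26: T₂ = T₁(V₁/V₂)^(n−1) = 590×(0.292)^0.26 = 428 K; P₂ = P₁(V₁/V₂)^n = 42.7 kPa.
W = (P₁V₁−P₂V₂)/(n−1) = (202×14.8−42.7×50.8)/0.26 = 3150 J.

3150 J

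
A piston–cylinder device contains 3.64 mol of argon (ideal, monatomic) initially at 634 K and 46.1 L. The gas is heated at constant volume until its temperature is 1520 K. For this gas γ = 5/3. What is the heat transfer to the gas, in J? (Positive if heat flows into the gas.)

40200 J

P₁ = nRT₁/V₁ = 3.64×8.314×634/46.1 = 416 kPa.
Isochoric: V stays 46.1 L; P/T = const ⇒ T₂ = 1520 K, P₂ = 998 kPa.
W = 0 (no volume change).
ΔU = nCvΔT = 3.64×12.5×(1520−634) = 40200 J.
Q = ΔU = 40200 J.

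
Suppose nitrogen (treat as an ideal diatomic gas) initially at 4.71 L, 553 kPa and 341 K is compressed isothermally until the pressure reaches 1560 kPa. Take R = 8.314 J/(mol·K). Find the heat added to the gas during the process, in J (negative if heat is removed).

n = P₁V₁/(RT₁) = 553×4.71/(8.314×341) = 0.919 mol.
Isothermal: T stays 341 K; PV = const ⇒ V₂ = 1.67 L, P₂ = 1560 kPa.
ΔU = 0 (ideal gas, T constant).
W = nRT ln(V₂/V₁) = 0.919×8.314×341×ln(0.354) = -2700 J.
Q = ΔU + W = -2700 J.

-2700 J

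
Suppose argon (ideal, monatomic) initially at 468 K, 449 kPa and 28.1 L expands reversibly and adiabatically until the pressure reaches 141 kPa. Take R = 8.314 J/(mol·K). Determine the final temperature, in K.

Adiabatic: T₂/T₁ = (P₂/P₁)^((γ−1)/γ) ⇒ T₂ = 468×(0.314)^0.400 = 294 K; V₂ = 56.3 L.

294 K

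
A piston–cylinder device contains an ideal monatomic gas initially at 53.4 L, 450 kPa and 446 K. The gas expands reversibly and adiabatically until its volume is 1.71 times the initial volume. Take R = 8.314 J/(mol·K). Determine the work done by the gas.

10800 J

n = P₁V₁/(RT₁) = 450×53.4/(8.314×446) = 6.48 mol.
Adiabatic: TV^(γ−1) = const ⇒ T₂ = 446×(0.585)^0.667 = 312 K; PV^γ = const ⇒ P₂ = 184 kPa.
ΔU = nCvΔT = 6.48×12.5×(312−446) = -10800 J.
Q = 0 for an adiabatic process, so W = −ΔU = 10800 J.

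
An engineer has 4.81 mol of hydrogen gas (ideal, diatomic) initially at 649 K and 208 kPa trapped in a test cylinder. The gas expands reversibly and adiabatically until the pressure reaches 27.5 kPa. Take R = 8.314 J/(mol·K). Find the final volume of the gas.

529 L

V₁ = nRT₁/P₁ = 4.81×8.314×649/208 = 125 L.
Adiabatic: T₂/T₁ = (P₂/P₁)^((γ−1)/γ) ⇒ T₂ = 649×(0.132)^0.286 = 364 K; V₂ = 529 L.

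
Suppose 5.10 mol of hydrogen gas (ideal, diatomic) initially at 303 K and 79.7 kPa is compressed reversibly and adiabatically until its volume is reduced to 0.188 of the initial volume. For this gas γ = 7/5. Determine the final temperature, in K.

591 K

V₁ = nRT₁/P₁ = 5.10×8.314×303/79.7 = 161 L.
Adiabatic: TV^(γ−1) = const ⇒ T₂ = 303×(5.32)^0.400 = 591 K; PV^γ = const ⇒ P₂ = 827 kPa.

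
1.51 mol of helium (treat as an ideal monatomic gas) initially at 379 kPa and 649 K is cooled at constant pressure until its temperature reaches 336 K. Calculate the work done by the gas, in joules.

-3930 J

V₁ = nRT₁/P₁ = 1.51×8.314×649/379 = 21.5 L.
Isobaric: P stays 379 kPa; V/T = const ⇒ T₂ = 336 K, V₂ = 11.1 L.
W = PΔV = 379×(11.1−21.5) kPa·L = -3930 J.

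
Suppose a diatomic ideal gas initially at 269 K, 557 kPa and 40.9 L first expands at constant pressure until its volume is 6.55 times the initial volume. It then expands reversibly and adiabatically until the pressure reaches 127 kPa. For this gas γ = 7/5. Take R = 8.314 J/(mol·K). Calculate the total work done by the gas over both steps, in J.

255000 J

n = P₁V₁/(RT₁) = 557×40.9/(8.314×269) = 10.2 mol.
Step 1 — Isobaric: P stays 557 kPa; V/T = const ⇒ T₂ = 1760 K, V₂ = 268 L.
W = PΔV = 557×(268−40.9) kPa·L = 126000 J.
ΔU = nCvΔT = 10.2×20.8×(1760−269) = 316000 J.
Q = ΔU + W = nCpΔT = 443000 J.
State after step 1: P = 557 kPa, V = 268 L, T = 1760 K.
Step 2 — Adiabatic: T₂/T₁ = (P₂/P₁)^((γ−1)/γ) ⇒ T₂ = 1760×(0.228)^0.286 = 1150 K; V₂ = 770 L.
ΔU = nCvΔT = 10.2×20.8×(1150−1760) = -129000 J.
Q = 0 for an adiabatic process, so W = −ΔU = 129000 J.
Net over both steps: W = 255000 J, Q = 443000 J, ΔU = 188000 J.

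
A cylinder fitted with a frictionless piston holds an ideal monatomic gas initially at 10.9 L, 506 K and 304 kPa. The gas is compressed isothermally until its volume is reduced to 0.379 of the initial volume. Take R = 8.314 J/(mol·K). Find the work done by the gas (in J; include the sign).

-3210 J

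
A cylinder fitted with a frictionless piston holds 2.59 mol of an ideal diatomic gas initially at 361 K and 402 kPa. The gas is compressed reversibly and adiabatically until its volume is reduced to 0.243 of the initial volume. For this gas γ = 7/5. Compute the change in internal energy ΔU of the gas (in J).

V₁ = nRT₁/P₁ = 2.59×8.314×361/402 = 19.3 L.
Adiabatic: TV^(γ−1) = const ⇒ T₂ = 361×(4.12)^0.400 = 636 K; PV^γ = const ⇒ P₂ = 2910 kPa.
For an ideal gas ΔU = nCvΔT with Cv = (5/2)R = 20.8 J/(mol·K).
ΔU = 2.59×20.8×(636−361) = 14800 J.

14800 J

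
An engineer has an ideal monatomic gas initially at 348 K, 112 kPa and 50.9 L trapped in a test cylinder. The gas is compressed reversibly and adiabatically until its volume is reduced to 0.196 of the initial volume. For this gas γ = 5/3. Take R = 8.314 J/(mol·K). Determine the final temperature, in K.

Adiabatic: TV^(γ−1) = const ⇒ T₂ = 348×(5.10)^0.667 = 1030 K; PV^γ = const ⇒ P₂ = 1690 kPa.

1030 K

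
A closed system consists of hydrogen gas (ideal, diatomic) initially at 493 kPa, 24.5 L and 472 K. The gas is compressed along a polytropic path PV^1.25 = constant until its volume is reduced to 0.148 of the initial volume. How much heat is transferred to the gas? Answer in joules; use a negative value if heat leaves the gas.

-11100 J

n = P₁V₁/(RT₁) = 493×24.5/(8.314×472) = 3.08 mol.
Polytropic n=1.25: T₂ = T₁(V₁/V₂)^(n−1) = 472×(6.76)^0.25 = 761 K; P₂ = P₁(V₁/V₂)^n = 5370 kPa.
W = (P₁V₁−P₂V₂)/(n−1) = (493×24.5−5370×3.63)/0.25 = -29600 J.
ΔU = nCvΔT = 3.08×20.8×(761−472) = 18500 J.
Q = ΔU + W = -11100 J.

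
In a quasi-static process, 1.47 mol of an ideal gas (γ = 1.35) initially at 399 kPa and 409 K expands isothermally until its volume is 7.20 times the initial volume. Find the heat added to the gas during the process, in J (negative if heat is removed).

V₁ = nRT₁/P₁ = 1.47×8.314×409/399 = 12.5 L.
Isothermal: T stays 409 K; PV = const ⇒ V₂ = 90.2 L, P₂ = 55.4 kPa.
ΔU = 0 (ideal gas, T constant).
W = nRT ln(V₂/V₁) = 1.47×8.314×409×ln(7.20) = 9870 J.
Q = ΔU + W = 9870 J.

9870 J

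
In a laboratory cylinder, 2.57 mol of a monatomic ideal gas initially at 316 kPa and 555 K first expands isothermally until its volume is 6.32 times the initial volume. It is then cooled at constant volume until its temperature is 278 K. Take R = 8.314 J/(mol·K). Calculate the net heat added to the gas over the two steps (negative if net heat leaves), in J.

V₁ = nRT₁/P₁ = 2.57×8.314×555/316 = 37.5 L.
Step 1 — Isothermal: T stays 555 K; PV = const ⇒ V₂ = 237 L, P₂ = 50.0 kPa.
ΔU = 0 (ideal gas, T constant).
W = nRT ln(V₂/V₁) = 2.57×8.314×555×ln(6.32) = 21900 J.
Q = ΔU + W = 21900 J.
State after step 1: P = 50.0 kPa, V = 237 L, T = 555 K.
Step 2 — Isochoric: V stays 237 L; P/T = const ⇒ T₂ = 278 K, P₂ = 25.0 kPa.
W = 0 (no volume change).
ΔU = nCvΔT = 2.57×12.5×(278−555) = -8880 J.
Q = ΔU = -8880 J.
Net over both steps: W = 21900 J, Q = 13000 J, ΔU = -8880 J.

13000 J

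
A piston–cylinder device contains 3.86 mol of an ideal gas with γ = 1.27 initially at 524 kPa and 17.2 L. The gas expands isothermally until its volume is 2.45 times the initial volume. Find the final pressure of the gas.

214 kPa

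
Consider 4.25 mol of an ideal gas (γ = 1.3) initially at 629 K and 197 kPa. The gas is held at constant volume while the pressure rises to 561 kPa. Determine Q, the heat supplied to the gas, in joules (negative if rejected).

V₁ = nRT₁/P₁ = 4.25×8.314×629/197 = 113 L.
Isochoric: V stays 113 L; P/T = const ⇒ T₂ = 1790 K, P₂ = 561 kPa.
W = 0 (no volume change).
ΔU = nCvΔT = 4.25×27.7×(1790−629) = 137000 J.
Q = ΔU = 137000 J.

137000 J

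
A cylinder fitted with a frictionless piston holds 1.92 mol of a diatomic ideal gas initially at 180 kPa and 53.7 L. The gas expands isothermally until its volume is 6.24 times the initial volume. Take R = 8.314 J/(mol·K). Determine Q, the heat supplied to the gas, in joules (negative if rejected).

T₁ = P₁V₁/(nR) = 180×53.7/(1.92×8.314) = 606 K.
Isothermal: T stays 606 K; PV = const ⇒ V₂ = 335 L, P₂ = 28.8 kPa.
ΔU = 0 (ideal gas, T constant).
W = nRT ln(V₂/V₁) = 1.92×8.314×606×ln(6.24) = 17700 J.
Q = ΔU + W = 17700 J.

17700 J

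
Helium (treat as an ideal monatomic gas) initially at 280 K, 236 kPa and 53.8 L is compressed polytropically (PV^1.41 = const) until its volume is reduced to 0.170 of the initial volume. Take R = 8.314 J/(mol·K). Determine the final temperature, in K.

579 K

Polytropic n=1.41: T₂ = T₁(V₁/V₂)^(n−1) = 280×(5.88)^0.41 = 579 K; P₂ = P₁(V₁/V₂)^n = 2870 kPa.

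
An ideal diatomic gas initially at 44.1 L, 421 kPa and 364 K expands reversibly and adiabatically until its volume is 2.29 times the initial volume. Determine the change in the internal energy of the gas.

-13100 J

n = P₁V₁/(RT₁) = 421×44.1/(8.314×364) = 6.13 mol.
Adiabatic: TV^(γ−1) = const ⇒ T₂ = 364×(0.437)^0.400 = 261 K; PV^γ = const ⇒ P₂ = 132 kPa.
For an ideal gas ΔU = nCvΔT with Cv = (5/2)R = 20.8 J/(mol·K).
ΔU = 6.13×20.8×(261−364) = -13100 J.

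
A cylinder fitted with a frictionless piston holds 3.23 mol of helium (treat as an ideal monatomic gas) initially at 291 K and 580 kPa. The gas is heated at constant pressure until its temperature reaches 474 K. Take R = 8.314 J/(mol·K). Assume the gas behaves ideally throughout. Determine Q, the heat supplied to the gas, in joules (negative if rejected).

V₁ = nRT₁/P₁ = 3.23×8.314×291/580 = 13.5 L.
Isobaric: P stays 580 kPa; V/T = const ⇒ T₂ = 474 K, V₂ = 21.9 L.
W = PΔV = 580×(21.9−13.5) kPa·L = 4910 J.
ΔU = nCvΔT = 3.23×12.5×(474−291) = 7370 J.
Q = ΔU + W = nCpΔT = 12300 J.

12300 J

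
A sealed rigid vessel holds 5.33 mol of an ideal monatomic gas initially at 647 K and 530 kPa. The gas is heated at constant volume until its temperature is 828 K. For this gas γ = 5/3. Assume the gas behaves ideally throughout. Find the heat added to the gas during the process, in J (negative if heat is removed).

12000 J

V₁ = nRT₁/P₁ = 5.33×8.314×647/530 = 54.1 L.
Isochoric: V stays 54.1 L; P/T = const ⇒ T₂ = 828 K, P₂ = 678 kPa.
W = 0 (no volume change).
ΔU = nCvΔT = 5.33×12.5×(828−647) = 12000 J.
Q = ΔU = 12000 J.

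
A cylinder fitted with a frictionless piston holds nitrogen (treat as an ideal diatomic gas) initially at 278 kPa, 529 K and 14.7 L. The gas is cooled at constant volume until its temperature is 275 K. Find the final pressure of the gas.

145 kPa

Isochoric: V stays 14.7 L; P/T = const ⇒ T₂ = 275 K, P₂ = 145 kPa.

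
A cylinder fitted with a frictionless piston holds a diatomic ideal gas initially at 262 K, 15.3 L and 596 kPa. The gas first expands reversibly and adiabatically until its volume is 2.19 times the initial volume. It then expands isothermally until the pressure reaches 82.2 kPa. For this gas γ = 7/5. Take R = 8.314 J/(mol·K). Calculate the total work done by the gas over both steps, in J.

n = P₁V₁/(RT₁) = 596×15.3/(8.314×262) = 4.19 mol.
Step 1 — Adiabatic: TV^(γ−1) = const ⇒ T₂ = 262×(0.457)^0.400 = 191 K; PV^γ = const ⇒ P₂ = 199 kPa.
ΔU = nCvΔT = 4.19×20.8×(191−262) = -6140 J.
Q = 0 for an adiabatic process, so W = −ΔU = 6140 J.
State after step 1: P = 199 kPa, V = 33.5 L, T = 191 K.
Step 2 — Isothermal: T stays 191 K; PV = const ⇒ V₂ = 81.1 L, P₂ = 82.2 kPa.
ΔU = 0 (ideal gas, T constant).
W = nRT ln(V₂/V₁) = 4.19×8.314×191×ln(2.42) = 5890 J.
Q = ΔU + W = 5890 J.
Net over both steps: W = 12000 J, Q = 5890 J, ΔU = -6140 J.

12000 J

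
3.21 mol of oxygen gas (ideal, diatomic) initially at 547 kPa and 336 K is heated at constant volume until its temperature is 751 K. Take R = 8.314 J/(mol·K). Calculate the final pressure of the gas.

V₁ = nRT₁/P₁ = 3.21×8.314×336/547 = 16.4 L.
Isochoric: V stays 16.4 L; P/T = const ⇒ T₂ = 751 K, P₂ = 1220 kPa.

1220 kPa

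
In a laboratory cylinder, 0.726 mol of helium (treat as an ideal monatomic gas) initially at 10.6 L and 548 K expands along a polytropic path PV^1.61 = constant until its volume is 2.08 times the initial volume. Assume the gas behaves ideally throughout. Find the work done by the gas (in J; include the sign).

1950 J

P₁ = nRT₁/V₁ = 0.726×8.314×548/10.6 = 312 kPa.
Polytropic n=1.61: T₂ = T₁(V₁/V₂)^(n−1) = 548×(0.481)^0.61 = 351 K; P₂ = P₁(V₁/V₂)^n = 96.0 kPa.
W = (P₁V₁−P₂V₂)/(n−1) = (312×10.6−96.0×22.0)/0.61 = 1950 J.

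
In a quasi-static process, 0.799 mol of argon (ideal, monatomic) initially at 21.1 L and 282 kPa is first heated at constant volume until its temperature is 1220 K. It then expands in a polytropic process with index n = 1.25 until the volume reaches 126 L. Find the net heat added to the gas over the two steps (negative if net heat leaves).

10500 J

T₁ = P₁V₁/(nR) = 282×21.1/(0.799×8.314) = 896 K.
Step 1 — Isochoric: V stays 21.1 L; P/T = const ⇒ T₂ = 1220 K, P₂ = 384 kPa.
W = 0 (no volume change).
ΔU = nCvΔT = 0.799×12.5×(1220−896) = 3230 J.
Q = ΔU = 3230 J.
State after step 1: P = 384 kPa, V = 21.1 L, T = 1220 K.
Step 2 — Polytropic n=1.25: T₂ = T₁(V₁/V₂)^(n−1) = 1220×(0.167)^0.25 = 780 K; P₂ = P₁(V₁/V₂)^n = 41.1 kPa.
W = (P₁V₁−P₂V₂)/(n−1) = (384×21.1−41.1×126)/0.25 = 11700 J.
ΔU = nCvΔT = 0.799×12.5×(780−1220) = -4380 J.
Q = ΔU + W = 7300 J.
Net over both steps: W = 11700 J, Q = 10500 J, ΔU = -1150 J.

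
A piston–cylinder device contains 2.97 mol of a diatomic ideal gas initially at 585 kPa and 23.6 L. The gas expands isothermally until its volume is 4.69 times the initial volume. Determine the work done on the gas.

-21300 J

T₁ = P₁V₁/(nR) = 585×23.6/(2.97×8.314) = 559 K.
Isothermal: T stays 559 K; PV = const ⇒ V₂ = 111 L, P₂ = 125 kPa.
W = nRT ln(V₂/V₁) = 2.97×8.314×559×ln(4.69) = 21300 J.
Work done on the gas = −W_by = -21300 J.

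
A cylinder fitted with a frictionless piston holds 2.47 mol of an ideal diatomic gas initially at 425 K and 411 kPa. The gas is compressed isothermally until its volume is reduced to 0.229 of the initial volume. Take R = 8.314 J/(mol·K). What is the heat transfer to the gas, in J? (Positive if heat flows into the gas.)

-12900 J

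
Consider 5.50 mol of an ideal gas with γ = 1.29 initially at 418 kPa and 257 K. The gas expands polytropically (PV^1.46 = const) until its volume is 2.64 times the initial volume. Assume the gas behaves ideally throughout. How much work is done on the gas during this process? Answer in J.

-9200 J

V₁ = nRT₁/P₁ = 5.50×8.314×257/418 = 28.1 L.
Polytropic n=1.46: T₂ = T₁(V₁/V₂)^(n−1) = 257×(0.379)^0.46 = 164 K; P₂ = P₁(V₁/V₂)^n = 101 kPa.
W = (P₁V₁−P₂V₂)/(n−1) = (418×28.1−101×74.2)/0.46 = 9200 J.
Work done on the gas = −W_by = -9200 J.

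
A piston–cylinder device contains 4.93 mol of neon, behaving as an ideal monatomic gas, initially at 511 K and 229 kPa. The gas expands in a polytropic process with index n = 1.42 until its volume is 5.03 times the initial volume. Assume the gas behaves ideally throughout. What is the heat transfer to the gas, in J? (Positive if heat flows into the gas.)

9090 J

V₁ = nRT₁/P₁ = 4.93×8.314×511/229 = 91.5 L.
Polytropic n=1.42: T₂ = T₁(V₁/V₂)^(n−1) = 511×(0.199)^0.42 = 259 K; P₂ = P₁(V₁/V₂)^n = 23.1 kPa.
W = (P₁V₁−P₂V₂)/(n−1) = (229×91.5−23.1×460)/0.42 = 24600 J.
ΔU = nCvΔT = 4.93×12.5×(259−511) = -15500 J.
Q = ΔU + W = 9090 J.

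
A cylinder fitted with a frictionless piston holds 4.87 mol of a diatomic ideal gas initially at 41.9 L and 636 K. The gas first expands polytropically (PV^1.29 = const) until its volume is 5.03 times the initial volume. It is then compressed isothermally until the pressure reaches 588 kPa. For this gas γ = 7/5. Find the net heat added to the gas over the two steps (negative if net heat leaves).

-23700 J

P₁ = nRT₁/V₁ = 4.87×8.314×636/41.9 = 615 kPa.
Step 1 — Polytropic n=1.29: T₂ = T₁(V₁/V₂)^(n−1) = 636×(0.199)^0.29 = 398 K; P₂ = P₁(V₁/V₂)^n = 76.5 kPa.
W = (P₁V₁−P₂V₂)/(n−1) = (615×41.9−76.5×211)/0.29 = 33200 J.
ΔU = nCvΔT = 4.87×20.8×(398−636) = -24100 J.
Q = ΔU + W = 9130 J.
State after step 1: P = 76.5 kPa, V = 211 L, T = 398 K.
Step 2 — Isothermal: T stays 398 K; PV = const ⇒ V₂ = 27.4 L, P₂ = 588 kPa.
ΔU = 0 (ideal gas, T constant).
W = nRT ln(V₂/V₁) = 4.87×8.314×398×ln(0.130) = -32900 J.
Q = ΔU + W = -32900 J.
Net over both steps: W = 336 J, Q = -23700 J, ΔU = -24100 J.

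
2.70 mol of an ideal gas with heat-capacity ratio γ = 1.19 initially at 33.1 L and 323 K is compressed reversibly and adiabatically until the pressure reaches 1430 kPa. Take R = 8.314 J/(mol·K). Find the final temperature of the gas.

436 K

P₁ = nRT₁/V₁ = 2.70×8.314×323/33.1 = 219 kPa.
Adiabatic: T₂/T₁ = (P₂/P₁)^((γ−1)/γ) ⇒ T₂ = 323×(6.53)^0.160 = 436 K; V₂ = 6.84 L.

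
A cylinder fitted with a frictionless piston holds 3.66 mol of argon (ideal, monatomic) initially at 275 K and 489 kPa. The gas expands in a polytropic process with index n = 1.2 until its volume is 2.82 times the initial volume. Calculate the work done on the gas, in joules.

-7840 J

V₁ = nRT₁/P₁ = 3.66×8.314×275/489 = 17.1 L.
Polytropic n=1.2: T₂ = T₁(V₁/V₂)^(n−1) = 275×(0.355)^0.20 = 224 K; P₂ = P₁(V₁/V₂)^n = 141 kPa.
W = (P₁V₁−P₂V₂)/(n−1) = (489×17.1−141×48.3)/0.20 = 7840 J.
Work done on the gas = −W_by = -7840 J.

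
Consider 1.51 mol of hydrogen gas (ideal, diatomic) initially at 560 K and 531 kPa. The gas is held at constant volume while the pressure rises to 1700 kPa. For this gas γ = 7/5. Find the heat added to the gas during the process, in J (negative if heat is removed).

38700 J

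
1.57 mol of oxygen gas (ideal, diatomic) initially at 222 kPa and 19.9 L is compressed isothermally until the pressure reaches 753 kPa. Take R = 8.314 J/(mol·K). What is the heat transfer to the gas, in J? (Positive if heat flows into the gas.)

-5400 J

T₁ = P₁V₁/(nR) = 222×19.9/(1.57×8.314) = 338 K.
Isothermal: T stays 338 K; PV = const ⇒ V₂ = 5.87 L, P₂ = 753 kPa.
ΔU = 0 (ideal gas, T constant).
W = nRT ln(V₂/V₁) = 1.57×8.314×338×ln(0.295) = -5400 J.
Q = ΔU + W = -5400 J.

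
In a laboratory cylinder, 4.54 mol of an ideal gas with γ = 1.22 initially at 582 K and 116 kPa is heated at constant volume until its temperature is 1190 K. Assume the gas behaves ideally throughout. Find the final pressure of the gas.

237 kPa

V₁ = nRT₁/P₁ = 4.54×8.314×582/116 = 189 L.
Isochoric: V stays 189 L; P/T = const ⇒ T₂ = 1190 K, P₂ = 237 kPa.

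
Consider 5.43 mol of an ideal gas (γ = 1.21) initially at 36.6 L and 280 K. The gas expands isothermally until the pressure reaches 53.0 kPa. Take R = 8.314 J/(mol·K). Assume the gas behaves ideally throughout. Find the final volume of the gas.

239 L

P₁ = nRT₁/V₁ = 5.43×8.314×280/36.6 = 345 kPa.
Isothermal: T stays 280 K; PV = const ⇒ V₂ = 239 L, P₂ = 53.0 kPa.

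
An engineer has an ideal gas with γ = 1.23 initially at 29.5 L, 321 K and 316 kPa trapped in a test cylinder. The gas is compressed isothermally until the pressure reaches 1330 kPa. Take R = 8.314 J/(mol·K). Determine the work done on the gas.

13400 J

n = P₁V₁/(RT₁) = 316×29.5/(8.314×321) = 3.49 mol.
Isothermal: T stays 321 K; PV = const ⇒ V₂ = 7.01 L, P₂ = 1330 kPa.
W = nRT ln(V₂/V₁) = 3.49×8.314×321×ln(0.238) = -13400 J.
Work done on the gas = −W_by = 13400 J.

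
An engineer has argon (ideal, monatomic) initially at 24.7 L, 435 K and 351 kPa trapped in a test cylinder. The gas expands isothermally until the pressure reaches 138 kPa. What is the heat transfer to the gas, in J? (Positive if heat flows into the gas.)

n = P₁V₁/(RT₁) = 351×24.7/(8.314×435) = 2.40 mol.
Isothermal: T stays 435 K; PV = const ⇒ V₂ = 62.8 L, P₂ = 138 kPa.
ΔU = 0 (ideal gas, T constant).
W = nRT ln(V₂/V₁) = 2.40×8.314×435×ln(2.54) = 8090 J.
Q = ΔU + W = 8090 J.

8090 J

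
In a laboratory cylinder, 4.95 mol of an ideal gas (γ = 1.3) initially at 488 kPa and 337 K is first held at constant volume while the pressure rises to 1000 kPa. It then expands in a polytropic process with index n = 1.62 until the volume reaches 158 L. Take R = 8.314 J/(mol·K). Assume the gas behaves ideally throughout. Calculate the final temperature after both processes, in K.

238 K

V₁ = nRT₁/P₁ = 4.95×8.314×337/488 = 28.4 L.
Step 1 — Isochoric: V stays 28.4 L; P/T = const ⇒ T₂ = 691 K, P₂ = 1000 kPa.
W = 0 (no volume change).
ΔU = nCvΔT = 4.95×27.7×(691−337) = 48500 J.
Q = ΔU = 48500 J.
State after step 1: P = 1000 kPa, V = 28.4 L, T = 691 K.
Step 2 — Polytropic n=1.62: T₂ = T₁(V₁/V₂)^(n−1) = 691×(0.180)^0.62 = 238 K; P₂ = P₁(V₁/V₂)^n = 62.1 kPa.
W = (P₁V₁−P₂V₂)/(n−1) = (1000×28.4−62.1×158)/0.62 = 30000 J.
ΔU = nCvΔT = 4.95×27.7×(238−691) = -62000 J.
Q = ΔU + W = -32000 J.
Net over both steps: W = 30000 J, Q = 16500 J, ΔU = -13500 J.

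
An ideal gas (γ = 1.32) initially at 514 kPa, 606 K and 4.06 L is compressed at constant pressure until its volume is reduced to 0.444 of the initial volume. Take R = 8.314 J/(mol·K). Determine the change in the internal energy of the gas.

-3630 J

n = P₁V₁/(RT₁) = 514×4.06/(8.314×606) = 0.414 mol.
Isobaric: P stays 514 kPa; V/T = const ⇒ T₂ = 269 K, V₂ = 1.80 L.
For an ideal gas ΔU = nCvΔT with Cv = R/(γ−1) = 26.0 J/(mol·K).
ΔU = 0.414×26.0×(269−606) = -3630 J.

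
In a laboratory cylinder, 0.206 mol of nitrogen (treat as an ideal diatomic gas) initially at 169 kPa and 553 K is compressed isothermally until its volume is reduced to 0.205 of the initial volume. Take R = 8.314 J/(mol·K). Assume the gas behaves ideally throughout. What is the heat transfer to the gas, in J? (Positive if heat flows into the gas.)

V₁ = nRT₁/P₁ = 0.206×8.314×553/169 = 5.60 L.
Isothermal: T stays 553 K; PV = const ⇒ V₂ = 1.15 L, P₂ = 824 kPa.
ΔU = 0 (ideal gas, T constant).
W = nRT ln(V₂/V₁) = 0.206×8.314×553×ln(0.205) = -1500 J.
Q = ΔU + W = -1500 J.

-1500 J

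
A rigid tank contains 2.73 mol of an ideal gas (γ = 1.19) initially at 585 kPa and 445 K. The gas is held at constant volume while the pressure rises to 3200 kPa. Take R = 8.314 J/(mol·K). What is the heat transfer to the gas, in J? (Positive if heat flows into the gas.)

238000 J

V₁ = nRT₁/P₁ = 2.73×8.314×445/585 = 17.3 L.
Isochoric: V stays 17.3 L; P/T = const ⇒ T₂ = 2430 K, P₂ = 3200 kPa.
W = 0 (no volume change).
ΔU = nCvΔT = 2.73×43.8×(2430−445) = 238000 J.
Q = ΔU = 238000 J.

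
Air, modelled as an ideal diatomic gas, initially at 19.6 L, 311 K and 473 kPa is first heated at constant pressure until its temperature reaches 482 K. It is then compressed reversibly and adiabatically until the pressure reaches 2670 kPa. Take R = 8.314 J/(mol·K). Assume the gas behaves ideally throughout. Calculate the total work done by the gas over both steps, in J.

-17900 J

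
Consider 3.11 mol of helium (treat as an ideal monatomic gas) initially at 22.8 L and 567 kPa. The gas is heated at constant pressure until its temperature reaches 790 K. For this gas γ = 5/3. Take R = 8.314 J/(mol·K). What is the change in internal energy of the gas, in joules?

11200 J

T₁ = P₁V₁/(nR) = 567×22.8/(3.11×8.314) = 500 K.
Isobaric: P stays 567 kPa; V/T = const ⇒ T₂ = 790 K, V₂ = 36.0 L.
For an ideal gas ΔU = nCvΔT with Cv = (3/2)R = 12.5 J/(mol·K).
ΔU = 3.11×12.5×(790−500) = 11200 J.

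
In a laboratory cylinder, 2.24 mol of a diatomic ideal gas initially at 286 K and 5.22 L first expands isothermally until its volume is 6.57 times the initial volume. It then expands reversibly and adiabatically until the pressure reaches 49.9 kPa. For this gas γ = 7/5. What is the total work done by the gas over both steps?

P₁ = nRT₁/V₁ = 2.24×8.314×286/5.22 = 1020 kPa.
Step 1 — Isothermal: T stays 286 K; PV = const ⇒ V₂ = 34.3 L, P₂ = 155 kPa.
ΔU = 0 (ideal gas, T constant).
W = nRT ln(V₂/V₁) = 2.24×8.314×286×ln(6.57) = 10000 J.
Q = ΔU + W = 10000 J.
State after step 1: P = 155 kPa, V = 34.3 L, T = 286 K.
Step 2 — Adiabatic: T₂/T₁ = (P₂/P₁)^((γ−1)/γ) ⇒ T₂ = 286×(0.321)^0.286 = 207 K; V₂ = 77.2 L.
ΔU = nCvΔT = 2.24×20.8×(207−286) = -3690 J.
Q = 0 for an adiabatic process, so W = −ΔU = 3690 J.
Net over both steps: W = 13700 J, Q = 10000 J, ΔU = -3690 J.

13700 J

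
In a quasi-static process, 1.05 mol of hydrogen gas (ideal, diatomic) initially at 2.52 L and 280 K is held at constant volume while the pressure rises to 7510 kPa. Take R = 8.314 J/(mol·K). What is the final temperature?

P₁ = nRT₁/V₁ = 1.05×8.314×280/2.52 = 970 kPa.
Isochoric: V stays 2.52 L; P/T = const ⇒ T₂ = 2170 K, P₂ = 7510 kPa.

2170 K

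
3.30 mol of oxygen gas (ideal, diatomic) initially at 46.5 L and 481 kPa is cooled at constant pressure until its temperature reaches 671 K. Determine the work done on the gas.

T₁ = P₁V₁/(nR) = 481×46.5/(3.30×8.314) = 815 K.
Isobaric: P stays 481 kPa; V/T = const ⇒ T₂ = 671 K, V₂ = 38.3 L.
W = PΔV = 481×(38.3−46.5) kPa·L = -3960 J.
Work done on the gas = −W_by = 3960 J.

3960 J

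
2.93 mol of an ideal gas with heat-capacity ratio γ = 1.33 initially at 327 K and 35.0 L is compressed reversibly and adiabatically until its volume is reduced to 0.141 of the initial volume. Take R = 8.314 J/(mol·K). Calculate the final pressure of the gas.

P₁ = nRT₁/V₁ = 2.93×8.314×327/35.0 = 228 kPa.
Adiabatic: TV^(γ−1) = const ⇒ T₂ = 327×(7.09)^0.330 = 624 K; PV^γ = const ⇒ P₂ = 3080 kPa.

3080 kPa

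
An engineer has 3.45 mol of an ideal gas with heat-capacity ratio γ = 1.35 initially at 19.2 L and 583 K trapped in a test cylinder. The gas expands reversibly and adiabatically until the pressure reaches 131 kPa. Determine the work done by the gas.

18500 J

P₁ = nRT₁/V₁ = 3.45×8.314×583/19.2 = 871 kPa.
Adiabatic: T₂/T₁ = (P₂/P₁)^((γ−1)/γ) ⇒ T₂ = 583×(0.150)^0.259 = 357 K; V₂ = 78.1 L.
ΔU = nCvΔT = 3.45×23.8×(357−583) = -18500 J.
Q = 0 for an adiabatic process, so W = −ΔU = 18500 J.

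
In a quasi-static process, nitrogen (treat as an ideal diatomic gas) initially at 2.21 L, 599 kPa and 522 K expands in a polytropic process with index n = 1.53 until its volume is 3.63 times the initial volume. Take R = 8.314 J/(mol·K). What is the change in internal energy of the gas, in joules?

-1640 J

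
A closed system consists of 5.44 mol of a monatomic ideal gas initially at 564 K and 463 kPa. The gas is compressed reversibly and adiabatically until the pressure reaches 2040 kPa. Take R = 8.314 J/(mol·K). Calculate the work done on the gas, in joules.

31000 J

V₁ = nRT₁/P₁ = 5.44×8.314×564/463 = 55.1 L.
Adiabatic: T₂/T₁ = (P₂/P₁)^((γ−1)/γ) ⇒ T₂ = 564×(4.41)^0.400 = 1020 K; V₂ = 22.6 L.
ΔU = nCvΔT = 5.44×12.5×(1020−564) = 31000 J.
Q = 0 for an adiabatic process, so W = −ΔU = -31000 J.
Work done on the gas = −W_by = 31000 J.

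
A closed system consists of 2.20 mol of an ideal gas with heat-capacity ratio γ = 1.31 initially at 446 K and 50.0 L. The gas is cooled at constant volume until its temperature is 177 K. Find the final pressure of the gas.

64.7 kPa

P₁ = nRT₁/V₁ = 2.20×8.314×446/50.0 = 163 kPa.
Isochoric: V stays 50.0 L; P/T = const ⇒ T₂ = 177 K, P₂ = 64.7 kPa.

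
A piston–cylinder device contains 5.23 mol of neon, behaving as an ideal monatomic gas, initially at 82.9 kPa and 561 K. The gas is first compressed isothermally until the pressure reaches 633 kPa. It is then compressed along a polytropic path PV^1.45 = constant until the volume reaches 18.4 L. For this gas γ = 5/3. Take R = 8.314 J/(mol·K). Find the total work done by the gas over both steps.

V₁ = nRT₁/P₁ = 5.23×8.314×561/82.9 = 294 L.
Step 1 — Isothermal: T stays 561 K; PV = const ⇒ V₂ = 38.5 L, P₂ = 633 kPa.
ΔU = 0 (ideal gas, T constant).
W = nRT ln(V₂/V₁) = 5.23×8.314×561×ln(0.131) = -49600 J.
Q = ΔU + W = -49600 J.
State after step 1: P = 633 kPa, V = 38.5 L, T = 561 K.
Step 2 — Polytropic n=1.45: T₂ = T₁(V₁/V₂)^(n−1) = 561×(2.09)^0.45 = 782 K; P₂ = P₁(V₁/V₂)^n = 1850 kPa.
W = (P₁V₁−P₂V₂)/(n−1) = (633×38.5−1850×18.4)/0.45 = -21400 J.
ΔU = nCvΔT = 5.23×12.5×(782−561) = 14400 J.
Q = ΔU + W = -6950 J.
Net over both steps: W = -71000 J, Q = -56500 J, ΔU = 14400 J.

-71000 J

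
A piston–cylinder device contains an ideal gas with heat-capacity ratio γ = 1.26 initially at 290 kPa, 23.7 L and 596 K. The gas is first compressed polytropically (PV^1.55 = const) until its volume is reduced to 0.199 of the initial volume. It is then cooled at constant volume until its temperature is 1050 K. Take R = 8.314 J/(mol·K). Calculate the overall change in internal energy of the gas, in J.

20100 J

n = P₁V₁/(RT₁) = 290×23.7/(8.314×596) = 1.39 mol.
Step 1 — Polytropic n=1.55: T₂ = T₁(V₁/V₂)^(n−1) = 596×(5.03)^0.55 = 1450 K; P₂ = P₁(V₁/V₂)^n = 3540 kPa.
W = (P₁V₁−P₂V₂)/(n−1) = (290×23.7−3540×4.72)/0.55 = -17900 J.
ΔU = nCvΔT = 1.39×32.0×(1450−596) = 37800 J.
Q = ΔU + W = 19900 J.
State after step 1: P = 3540 kPa, V = 4.72 L, T = 1450 K.
Step 2 — Isochoric: V stays 4.72 L; P/T = const ⇒ T₂ = 1050 K, P₂ = 2570 kPa.
W = 0 (no volume change).
ΔU = nCvΔT = 1.39×32.0×(1050−1450) = -17700 J.
Q = ΔU = -17700 J.
Net over both steps: W = -17900 J, Q = 2260 J, ΔU = 20100 J.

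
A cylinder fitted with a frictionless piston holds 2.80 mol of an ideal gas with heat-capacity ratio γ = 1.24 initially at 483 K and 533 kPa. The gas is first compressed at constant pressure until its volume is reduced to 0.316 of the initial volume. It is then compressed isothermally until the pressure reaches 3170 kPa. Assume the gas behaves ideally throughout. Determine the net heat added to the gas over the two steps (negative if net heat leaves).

-46100 J

V₁ = nRT₁/P₁ = 2.80×8.314×483/533 = 21.1 L.
Step 1 — Isobaric: P stays 533 kPa; V/T = const ⇒ T₂ = 153 K, V₂ = 6.67 L.
W = PΔV = 533×(6.67−21.1) kPa·L = -7690 J.
ΔU = nCvΔT = 2.80×34.6×(153−483) = -32000 J.
Q = ΔU + W = nCpΔT = -39700 J.
State after step 1: P = 533 kPa, V = 6.67 L, T = 153 K.
Step 2 — Isothermal: T stays 153 K; PV = const ⇒ V₂ = 1.12 L, P₂ = 3170 kPa.
ΔU = 0 (ideal gas, T constant).
W = nRT ln(V₂/V₁) = 2.80×8.314×153×ln(0.168) = -6330 J.
Q = ΔU + W = -6330 J.
Net over both steps: W = -14000 J, Q = -46100 J, ΔU = -32000 J.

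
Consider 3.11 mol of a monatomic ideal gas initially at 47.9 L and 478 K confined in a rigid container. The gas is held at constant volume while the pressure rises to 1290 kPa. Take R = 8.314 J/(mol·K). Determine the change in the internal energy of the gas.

74100 J

P₁ = nRT₁/V₁ = 3.11×8.314×478/47.9 = 258 kPa.
Isochoric: V stays 47.9 L; P/T = const ⇒ T₂ = 2390 K, P₂ = 1290 kPa.
For an ideal gas ΔU = nCvΔT with Cv = (3/2)R = 12.5 J/(mol·K).
ΔU = 3.11×12.5×(2390−478) = 74100 J.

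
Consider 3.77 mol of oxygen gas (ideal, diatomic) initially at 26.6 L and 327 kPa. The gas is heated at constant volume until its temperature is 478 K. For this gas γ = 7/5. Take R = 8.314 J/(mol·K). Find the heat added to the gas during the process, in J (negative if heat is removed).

T₁ = P₁V₁/(nR) = 327×26.6/(3.77×8.314) = 278 K.
Isochoric: V stays 26.6 L; P/T = const ⇒ T₂ = 478 K, P₂ = 563 kPa.
W = 0 (no volume change).
ΔU = nCvΔT = 3.77×20.8×(478−278) = 15700 J.
Q = ΔU = 15700 J.

15700 J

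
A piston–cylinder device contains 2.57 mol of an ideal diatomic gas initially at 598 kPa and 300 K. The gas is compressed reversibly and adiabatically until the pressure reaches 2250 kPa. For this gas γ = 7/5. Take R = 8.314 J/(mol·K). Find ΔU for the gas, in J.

V₁ = nRT₁/P₁ = 2.57×8.314×300/598 = 10.7 L.
Adiabatic: T₂/T₁ = (P₂/P₁)^((γ−1)/γ) ⇒ T₂ = 300×(3.76)^0.286 = 438 K; V₂ = 4.16 L.
For an ideal gas ΔU = nCvΔT with Cv = (5/2)R = 20.8 J/(mol·K).
ΔU = 2.57×20.8×(438−300) = 7380 J.

7380 J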